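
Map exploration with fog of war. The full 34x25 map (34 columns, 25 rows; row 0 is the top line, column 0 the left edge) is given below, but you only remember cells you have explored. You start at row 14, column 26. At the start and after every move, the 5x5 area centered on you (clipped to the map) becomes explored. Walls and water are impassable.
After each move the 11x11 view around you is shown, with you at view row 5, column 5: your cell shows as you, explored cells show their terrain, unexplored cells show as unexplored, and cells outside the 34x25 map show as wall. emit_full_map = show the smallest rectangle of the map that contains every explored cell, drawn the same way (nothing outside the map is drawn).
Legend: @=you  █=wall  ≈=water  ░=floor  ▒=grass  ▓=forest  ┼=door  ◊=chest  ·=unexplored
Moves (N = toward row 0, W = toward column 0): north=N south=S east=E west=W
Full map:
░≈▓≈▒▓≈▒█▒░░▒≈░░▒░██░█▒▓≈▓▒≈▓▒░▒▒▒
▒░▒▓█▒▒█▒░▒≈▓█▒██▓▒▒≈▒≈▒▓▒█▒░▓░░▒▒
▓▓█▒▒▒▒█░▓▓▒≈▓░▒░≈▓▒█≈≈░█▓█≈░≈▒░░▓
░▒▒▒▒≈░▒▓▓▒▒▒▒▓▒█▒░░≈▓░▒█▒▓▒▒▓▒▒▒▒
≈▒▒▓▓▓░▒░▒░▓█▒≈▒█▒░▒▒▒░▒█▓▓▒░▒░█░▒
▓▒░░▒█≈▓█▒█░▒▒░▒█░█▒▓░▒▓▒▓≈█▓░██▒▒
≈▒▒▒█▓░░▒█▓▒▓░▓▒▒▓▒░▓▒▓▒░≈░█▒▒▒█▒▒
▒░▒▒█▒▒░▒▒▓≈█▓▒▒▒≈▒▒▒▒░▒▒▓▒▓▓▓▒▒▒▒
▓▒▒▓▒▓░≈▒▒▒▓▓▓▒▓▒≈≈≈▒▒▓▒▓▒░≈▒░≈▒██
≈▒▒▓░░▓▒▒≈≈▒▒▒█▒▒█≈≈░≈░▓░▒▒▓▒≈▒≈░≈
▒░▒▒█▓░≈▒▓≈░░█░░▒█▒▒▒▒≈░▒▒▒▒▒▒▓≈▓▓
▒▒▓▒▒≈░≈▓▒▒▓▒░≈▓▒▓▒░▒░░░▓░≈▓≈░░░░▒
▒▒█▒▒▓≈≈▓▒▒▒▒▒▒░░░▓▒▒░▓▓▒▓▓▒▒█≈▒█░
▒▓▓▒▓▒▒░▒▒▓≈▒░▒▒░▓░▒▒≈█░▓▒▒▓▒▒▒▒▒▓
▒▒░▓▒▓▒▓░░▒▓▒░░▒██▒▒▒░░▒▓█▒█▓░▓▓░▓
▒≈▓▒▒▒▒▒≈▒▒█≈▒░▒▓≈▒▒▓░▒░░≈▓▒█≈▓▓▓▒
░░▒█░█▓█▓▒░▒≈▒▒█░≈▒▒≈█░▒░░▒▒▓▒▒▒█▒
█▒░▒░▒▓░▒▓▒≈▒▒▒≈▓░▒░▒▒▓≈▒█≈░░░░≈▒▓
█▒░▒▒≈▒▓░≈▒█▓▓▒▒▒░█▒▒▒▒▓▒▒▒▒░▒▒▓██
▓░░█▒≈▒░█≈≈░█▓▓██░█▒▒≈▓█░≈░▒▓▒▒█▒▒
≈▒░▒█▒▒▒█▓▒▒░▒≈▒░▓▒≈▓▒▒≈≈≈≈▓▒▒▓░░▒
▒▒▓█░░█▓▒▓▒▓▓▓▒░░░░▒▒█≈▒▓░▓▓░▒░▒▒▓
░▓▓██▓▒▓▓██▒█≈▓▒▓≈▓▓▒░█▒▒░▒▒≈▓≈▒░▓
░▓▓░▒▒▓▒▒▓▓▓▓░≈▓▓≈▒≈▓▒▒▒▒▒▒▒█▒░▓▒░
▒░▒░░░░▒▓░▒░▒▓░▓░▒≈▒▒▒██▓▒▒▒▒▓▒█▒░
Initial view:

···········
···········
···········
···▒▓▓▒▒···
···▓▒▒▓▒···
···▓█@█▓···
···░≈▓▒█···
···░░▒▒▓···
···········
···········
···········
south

···········
···········
···▒▓▓▒▒···
···▓▒▒▓▒···
···▓█▒█▓···
···░≈@▒█···
···░░▒▒▓···
···▒█≈░░···
···········
···········
···········

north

···········
···········
···········
···▒▓▓▒▒···
···▓▒▒▓▒···
···▓█@█▓···
···░≈▓▒█···
···░░▒▒▓···
···▒█≈░░···
···········
···········

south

···········
···········
···▒▓▓▒▒···
···▓▒▒▓▒···
···▓█▒█▓···
···░≈@▒█···
···░░▒▒▓···
···▒█≈░░···
···········
···········
···········

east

···········
···········
··▒▓▓▒▒····
··▓▒▒▓▒▒···
··▓█▒█▓░···
··░≈▓@█≈···
··░░▒▒▓▒···
··▒█≈░░░···
···········
···········
···········

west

···········
···········
···▒▓▓▒▒···
···▓▒▒▓▒▒··
···▓█▒█▓░··
···░≈@▒█≈··
···░░▒▒▓▒··
···▒█≈░░░··
···········
···········
···········

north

···········
···········
···········
···▒▓▓▒▒···
···▓▒▒▓▒▒··
···▓█@█▓░··
···░≈▓▒█≈··
···░░▒▒▓▒··
···▒█≈░░░··
···········
···········

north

···········
···········
···········
···▓░≈▓≈···
···▒▓▓▒▒···
···▓▒@▓▒▒··
···▓█▒█▓░··
···░≈▓▒█≈··
···░░▒▒▓▒··
···▒█≈░░░··
···········

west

···········
···········
···········
···░▓░≈▓≈··
···▓▒▓▓▒▒··
···░▓@▒▓▒▒·
···▒▓█▒█▓░·
···░░≈▓▒█≈·
····░░▒▒▓▒·
····▒█≈░░░·
···········

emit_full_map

░▓░≈▓≈·
▓▒▓▓▒▒·
░▓@▒▓▒▒
▒▓█▒█▓░
░░≈▓▒█≈
·░░▒▒▓▒
·▒█≈░░░

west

···········
···········
···········
···░░▓░≈▓≈·
···▓▓▒▓▓▒▒·
···█░@▒▒▓▒▒
···░▒▓█▒█▓░
···▒░░≈▓▒█≈
·····░░▒▒▓▒
·····▒█≈░░░
···········

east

···········
···········
···········
··░░▓░≈▓≈··
··▓▓▒▓▓▒▒··
··█░▓@▒▓▒▒·
··░▒▓█▒█▓░·
··▒░░≈▓▒█≈·
····░░▒▒▓▒·
····▒█≈░░░·
···········

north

···········
···········
···········
···░▒▒▒▒···
··░░▓░≈▓≈··
··▓▓▒@▓▒▒··
··█░▓▒▒▓▒▒·
··░▒▓█▒█▓░·
··▒░░≈▓▒█≈·
····░░▒▒▓▒·
····▒█≈░░░·

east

···········
···········
···········
··░▒▒▒▒▒···
·░░▓░≈▓≈···
·▓▓▒▓@▒▒···
·█░▓▒▒▓▒▒··
·░▒▓█▒█▓░··
·▒░░≈▓▒█≈··
···░░▒▒▓▒··
···▒█≈░░░··

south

···········
···········
··░▒▒▒▒▒···
·░░▓░≈▓≈···
·▓▓▒▓▓▒▒···
·█░▓▒@▓▒▒··
·░▒▓█▒█▓░··
·▒░░≈▓▒█≈··
···░░▒▒▓▒··
···▒█≈░░░··
···········

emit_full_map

·░▒▒▒▒▒·
░░▓░≈▓≈·
▓▓▒▓▓▒▒·
█░▓▒@▓▒▒
░▒▓█▒█▓░
▒░░≈▓▒█≈
··░░▒▒▓▒
··▒█≈░░░

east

···········
···········
·░▒▒▒▒▒····
░░▓░≈▓≈░···
▓▓▒▓▓▒▒█···
█░▓▒▒@▒▒···
░▒▓█▒█▓░···
▒░░≈▓▒█≈···
··░░▒▒▓▒···
··▒█≈░░░···
···········

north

···········
···········
···········
·░▒▒▒▒▒▒···
░░▓░≈▓≈░···
▓▓▒▓▓@▒█···
█░▓▒▒▓▒▒···
░▒▓█▒█▓░···
▒░░≈▓▒█≈···
··░░▒▒▓▒···
··▒█≈░░░···

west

···········
···········
···········
··░▒▒▒▒▒▒··
·░░▓░≈▓≈░··
·▓▓▒▓@▒▒█··
·█░▓▒▒▓▒▒··
·░▒▓█▒█▓░··
·▒░░≈▓▒█≈··
···░░▒▒▓▒··
···▒█≈░░░··

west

···········
···········
···········
···░▒▒▒▒▒▒·
··░░▓░≈▓≈░·
··▓▓▒@▓▒▒█·
··█░▓▒▒▓▒▒·
··░▒▓█▒█▓░·
··▒░░≈▓▒█≈·
····░░▒▒▓▒·
····▒█≈░░░·

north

···········
···········
···········
···▓░▒▒▓···
···░▒▒▒▒▒▒·
··░░▓@≈▓≈░·
··▓▓▒▓▓▒▒█·
··█░▓▒▒▓▒▒·
··░▒▓█▒█▓░·
··▒░░≈▓▒█≈·
····░░▒▒▓▒·

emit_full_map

·▓░▒▒▓··
·░▒▒▒▒▒▒
░░▓@≈▓≈░
▓▓▒▓▓▒▒█
█░▓▒▒▓▒▒
░▒▓█▒█▓░
▒░░≈▓▒█≈
··░░▒▒▓▒
··▒█≈░░░

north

···········
···········
···········
···▒▓▒░≈···
···▓░▒▒▓···
···░▒@▒▒▒▒·
··░░▓░≈▓≈░·
··▓▓▒▓▓▒▒█·
··█░▓▒▒▓▒▒·
··░▒▓█▒█▓░·
··▒░░≈▓▒█≈·

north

···········
···········
···········
···▒▒▓▒▓···
···▒▓▒░≈···
···▓░@▒▓···
···░▒▒▒▒▒▒·
··░░▓░≈▓≈░·
··▓▓▒▓▓▒▒█·
··█░▓▒▒▓▒▒·
··░▒▓█▒█▓░·

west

···········
···········
···········
···░▒▒▓▒▓··
···▓▒▓▒░≈··
···░▓@▒▒▓··
···≈░▒▒▒▒▒▒
···░░▓░≈▓≈░
···▓▓▒▓▓▒▒█
···█░▓▒▒▓▒▒
···░▒▓█▒█▓░

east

···········
···········
···········
··░▒▒▓▒▓···
··▓▒▓▒░≈···
··░▓░@▒▓···
··≈░▒▒▒▒▒▒·
··░░▓░≈▓≈░·
··▓▓▒▓▓▒▒█·
··█░▓▒▒▓▒▒·
··░▒▓█▒█▓░·

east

···········
···········
···········
·░▒▒▓▒▓▓···
·▓▒▓▒░≈▒···
·░▓░▒@▓▒···
·≈░▒▒▒▒▒▒··
·░░▓░≈▓≈░··
·▓▓▒▓▓▒▒█··
·█░▓▒▒▓▒▒··
·░▒▓█▒█▓░··

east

···········
···········
···········
░▒▒▓▒▓▓▓···
▓▒▓▒░≈▒░···
░▓░▒▒@▒≈···
≈░▒▒▒▒▒▒···
░░▓░≈▓≈░···
▓▓▒▓▓▒▒█···
█░▓▒▒▓▒▒···
░▒▓█▒█▓░···

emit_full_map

░▒▒▓▒▓▓▓
▓▒▓▒░≈▒░
░▓░▒▒@▒≈
≈░▒▒▒▒▒▒
░░▓░≈▓≈░
▓▓▒▓▓▒▒█
█░▓▒▒▓▒▒
░▒▓█▒█▓░
▒░░≈▓▒█≈
··░░▒▒▓▒
··▒█≈░░░

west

···········
···········
···········
·░▒▒▓▒▓▓▓··
·▓▒▓▒░≈▒░··
·░▓░▒@▓▒≈··
·≈░▒▒▒▒▒▒··
·░░▓░≈▓≈░··
·▓▓▒▓▓▒▒█··
·█░▓▒▒▓▒▒··
·░▒▓█▒█▓░··

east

···········
···········
···········
░▒▒▓▒▓▓▓···
▓▒▓▒░≈▒░···
░▓░▒▒@▒≈···
≈░▒▒▒▒▒▒···
░░▓░≈▓≈░···
▓▓▒▓▓▒▒█···
█░▓▒▒▓▒▒···
░▒▓█▒█▓░···

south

···········
···········
░▒▒▓▒▓▓▓···
▓▒▓▒░≈▒░···
░▓░▒▒▓▒≈···
≈░▒▒▒@▒▒···
░░▓░≈▓≈░···
▓▓▒▓▓▒▒█···
█░▓▒▒▓▒▒···
░▒▓█▒█▓░···
▒░░≈▓▒█≈···

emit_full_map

░▒▒▓▒▓▓▓
▓▒▓▒░≈▒░
░▓░▒▒▓▒≈
≈░▒▒▒@▒▒
░░▓░≈▓≈░
▓▓▒▓▓▒▒█
█░▓▒▒▓▒▒
░▒▓█▒█▓░
▒░░≈▓▒█≈
··░░▒▒▓▒
··▒█≈░░░


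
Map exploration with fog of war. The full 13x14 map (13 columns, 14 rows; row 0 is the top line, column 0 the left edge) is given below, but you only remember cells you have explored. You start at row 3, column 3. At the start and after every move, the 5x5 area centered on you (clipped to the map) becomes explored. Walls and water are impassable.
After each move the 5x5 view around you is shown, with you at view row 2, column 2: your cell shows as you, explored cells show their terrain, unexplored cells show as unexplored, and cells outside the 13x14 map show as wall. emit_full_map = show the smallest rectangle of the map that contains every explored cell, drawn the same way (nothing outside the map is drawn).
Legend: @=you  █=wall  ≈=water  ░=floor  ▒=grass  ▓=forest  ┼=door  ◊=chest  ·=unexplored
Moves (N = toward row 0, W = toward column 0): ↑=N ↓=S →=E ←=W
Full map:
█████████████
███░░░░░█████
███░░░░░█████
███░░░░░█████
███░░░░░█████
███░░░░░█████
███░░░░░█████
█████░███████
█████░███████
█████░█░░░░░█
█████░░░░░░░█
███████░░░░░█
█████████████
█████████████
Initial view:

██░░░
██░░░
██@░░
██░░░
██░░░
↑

█████
██░░░
██@░░
██░░░
██░░░

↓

██░░░
██░░░
██@░░
██░░░
██░░░

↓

██░░░
██░░░
██@░░
██░░░
██░░░

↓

██░░░
██░░░
██@░░
██░░░
████░

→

█░░░░
█░░░░
█░@░░
█░░░░
███░█

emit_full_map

█████·
██░░░·
██░░░·
██░░░░
██░░░░
██░@░░
██░░░░
████░█

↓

█░░░░
█░░░░
█░@░░
███░█
███░█

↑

█░░░░
█░░░░
█░@░░
█░░░░
███░█

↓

█░░░░
█░░░░
█░@░░
███░█
███░█

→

░░░░░
░░░░░
░░@░░
██░██
██░██

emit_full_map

█████··
██░░░··
██░░░··
██░░░░·
██░░░░░
██░░░░░
██░░@░░
████░██
·███░██

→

░░░░█
░░░░█
░░@░█
█░███
█░███

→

░░░██
░░░██
░░@██
░████
░████

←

░░░░█
░░░░█
░░@░█
█░███
█░███

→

░░░██
░░░██
░░@██
░████
░████

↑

░░░██
░░░██
░░@██
░░░██
░████

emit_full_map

█████····
██░░░····
██░░░····
██░░░░░██
██░░░░░██
██░░░░@██
██░░░░░██
████░████
·███░████


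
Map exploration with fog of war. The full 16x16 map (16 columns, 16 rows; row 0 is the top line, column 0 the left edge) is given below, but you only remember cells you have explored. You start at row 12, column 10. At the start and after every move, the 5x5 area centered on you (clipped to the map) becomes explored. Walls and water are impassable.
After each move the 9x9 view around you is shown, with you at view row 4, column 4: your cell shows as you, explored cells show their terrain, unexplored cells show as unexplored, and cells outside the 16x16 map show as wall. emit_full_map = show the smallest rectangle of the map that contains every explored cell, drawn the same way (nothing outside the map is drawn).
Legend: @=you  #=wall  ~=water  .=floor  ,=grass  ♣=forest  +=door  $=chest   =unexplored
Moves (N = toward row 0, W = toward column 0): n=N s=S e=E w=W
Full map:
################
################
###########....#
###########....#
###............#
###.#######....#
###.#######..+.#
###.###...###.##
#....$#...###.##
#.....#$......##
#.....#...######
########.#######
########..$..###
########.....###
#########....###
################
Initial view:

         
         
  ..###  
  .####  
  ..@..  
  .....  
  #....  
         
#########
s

         
  ..###  
  .####  
  ..$..  
  ..@..  
  #....  
  #####  
#########
#########

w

         
   ..### 
  #.#### 
  #..$.. 
  #.@... 
  ##.... 
  ###### 
#########
#########

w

         
    ..###
  ##.####
  ##..$..
  ##@....
  ###....
  #######
#########
#########

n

         
         
  #...###
  ##.####
  ##@.$..
  ##.....
  ###....
  #######
#########

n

         
         
  #$...  
  #...###
  ##@####
  ##..$..
  ##.....
  ###....
  #######

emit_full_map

#$...  
#...###
##@####
##..$..
##.....
###....
#######

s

         
  #$...  
  #...###
  ##.####
  ##@.$..
  ##.....
  ###....
  #######
#########

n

         
         
  #$...  
  #...###
  ##@####
  ##..$..
  ##.....
  ###....
  #######

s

         
  #$...  
  #...###
  ##.####
  ##@.$..
  ##.....
  ###....
  #######
#########

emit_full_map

#$...  
#...###
##.####
##@.$..
##.....
###....
#######


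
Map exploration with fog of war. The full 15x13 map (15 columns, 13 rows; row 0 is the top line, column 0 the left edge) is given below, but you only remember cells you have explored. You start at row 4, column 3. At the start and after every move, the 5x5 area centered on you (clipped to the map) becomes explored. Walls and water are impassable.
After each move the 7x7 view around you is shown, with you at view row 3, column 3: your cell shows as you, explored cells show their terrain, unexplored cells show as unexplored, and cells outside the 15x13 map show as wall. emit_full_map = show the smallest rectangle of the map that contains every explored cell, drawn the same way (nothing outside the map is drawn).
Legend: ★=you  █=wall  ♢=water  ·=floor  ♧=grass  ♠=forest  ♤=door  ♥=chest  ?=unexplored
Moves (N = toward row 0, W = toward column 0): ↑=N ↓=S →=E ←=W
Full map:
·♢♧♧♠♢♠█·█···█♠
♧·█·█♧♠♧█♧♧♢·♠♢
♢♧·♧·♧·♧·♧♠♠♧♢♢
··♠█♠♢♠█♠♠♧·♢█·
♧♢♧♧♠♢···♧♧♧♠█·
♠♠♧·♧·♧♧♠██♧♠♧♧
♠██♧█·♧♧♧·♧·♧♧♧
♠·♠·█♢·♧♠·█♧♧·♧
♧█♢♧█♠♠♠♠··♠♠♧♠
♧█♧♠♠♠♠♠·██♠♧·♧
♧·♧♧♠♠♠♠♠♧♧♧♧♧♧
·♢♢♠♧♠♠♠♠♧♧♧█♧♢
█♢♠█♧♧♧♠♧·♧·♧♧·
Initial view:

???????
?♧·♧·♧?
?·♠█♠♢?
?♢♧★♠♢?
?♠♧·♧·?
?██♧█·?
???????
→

???????
♧·♧·♧·?
·♠█♠♢♠?
♢♧♧★♢·?
♠♧·♧·♧?
██♧█·♧?
???????

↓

♧·♧·♧·?
·♠█♠♢♠?
♢♧♧♠♢·?
♠♧·★·♧?
██♧█·♧?
?♠·█♢·?
???????

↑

???????
♧·♧·♧·?
·♠█♠♢♠?
♢♧♧★♢·?
♠♧·♧·♧?
██♧█·♧?
?♠·█♢·?

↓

♧·♧·♧·?
·♠█♠♢♠?
♢♧♧♠♢·?
♠♧·★·♧?
██♧█·♧?
?♠·█♢·?
???????

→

·♧·♧·??
♠█♠♢♠█?
♧♧♠♢··?
♧·♧★♧♧?
█♧█·♧♧?
♠·█♢·♧?
???????

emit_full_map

♧·♧·♧·?
·♠█♠♢♠█
♢♧♧♠♢··
♠♧·♧★♧♧
██♧█·♧♧
?♠·█♢·♧

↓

♠█♠♢♠█?
♧♧♠♢··?
♧·♧·♧♧?
█♧█★♧♧?
♠·█♢·♧?
?♧█♠♠♠?
???????

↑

·♧·♧·??
♠█♠♢♠█?
♧♧♠♢··?
♧·♧★♧♧?
█♧█·♧♧?
♠·█♢·♧?
?♧█♠♠♠?

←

♧·♧·♧·?
·♠█♠♢♠█
♢♧♧♠♢··
♠♧·★·♧♧
██♧█·♧♧
?♠·█♢·♧
??♧█♠♠♠

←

?♧·♧·♧·
?·♠█♠♢♠
?♢♧♧♠♢·
?♠♧★♧·♧
?██♧█·♧
?·♠·█♢·
???♧█♠♠

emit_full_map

♧·♧·♧·?
·♠█♠♢♠█
♢♧♧♠♢··
♠♧★♧·♧♧
██♧█·♧♧
·♠·█♢·♧
??♧█♠♠♠

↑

???????
?♧·♧·♧·
?·♠█♠♢♠
?♢♧★♠♢·
?♠♧·♧·♧
?██♧█·♧
?·♠·█♢·

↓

?♧·♧·♧·
?·♠█♠♢♠
?♢♧♧♠♢·
?♠♧★♧·♧
?██♧█·♧
?·♠·█♢·
???♧█♠♠

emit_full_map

♧·♧·♧·?
·♠█♠♢♠█
♢♧♧♠♢··
♠♧★♧·♧♧
██♧█·♧♧
·♠·█♢·♧
??♧█♠♠♠


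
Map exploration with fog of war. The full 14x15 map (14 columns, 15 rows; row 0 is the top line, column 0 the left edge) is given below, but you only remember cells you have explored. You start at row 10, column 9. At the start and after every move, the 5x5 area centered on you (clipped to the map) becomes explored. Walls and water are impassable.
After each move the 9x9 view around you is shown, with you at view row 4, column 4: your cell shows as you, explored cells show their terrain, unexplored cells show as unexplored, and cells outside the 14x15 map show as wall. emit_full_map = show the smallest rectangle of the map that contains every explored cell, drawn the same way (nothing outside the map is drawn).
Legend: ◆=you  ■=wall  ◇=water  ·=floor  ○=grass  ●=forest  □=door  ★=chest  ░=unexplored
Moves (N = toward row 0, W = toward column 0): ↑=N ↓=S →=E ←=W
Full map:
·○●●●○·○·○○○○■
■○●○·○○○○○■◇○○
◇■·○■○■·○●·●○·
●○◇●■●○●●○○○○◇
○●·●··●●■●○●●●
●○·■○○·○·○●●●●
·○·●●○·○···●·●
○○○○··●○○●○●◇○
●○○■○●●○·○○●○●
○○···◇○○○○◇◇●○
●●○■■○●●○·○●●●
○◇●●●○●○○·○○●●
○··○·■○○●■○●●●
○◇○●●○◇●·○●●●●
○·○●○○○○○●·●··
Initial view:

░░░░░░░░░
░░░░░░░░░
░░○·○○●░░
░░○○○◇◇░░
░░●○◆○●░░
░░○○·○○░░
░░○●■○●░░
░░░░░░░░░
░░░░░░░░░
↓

░░░░░░░░░
░░○·○○●░░
░░○○○◇◇░░
░░●○·○●░░
░░○○◆○○░░
░░○●■○●░░
░░●·○●●░░
░░░░░░░░░
■■■■■■■■■

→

░░░░░░░░■
░○·○○●░░■
░○○○◇◇●░■
░●○·○●●░■
░○○·◆○●░■
░○●■○●●░■
░●·○●●●░■
░░░░░░░░■
■■■■■■■■■

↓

░○·○○●░░■
░○○○◇◇●░■
░●○·○●●░■
░○○·○○●░■
░○●■◆●●░■
░●·○●●●░■
░░○●·●·░■
■■■■■■■■■
■■■■■■■■■

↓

░○○○◇◇●░■
░●○·○●●░■
░○○·○○●░■
░○●■○●●░■
░●·○◆●●░■
░░○●·●·░■
■■■■■■■■■
■■■■■■■■■
■■■■■■■■■

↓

░●○·○●●░■
░○○·○○●░■
░○●■○●●░■
░●·○●●●░■
░░○●◆●·░■
■■■■■■■■■
■■■■■■■■■
■■■■■■■■■
■■■■■■■■■

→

●○·○●●░■■
○○·○○●░■■
○●■○●●●■■
●·○●●●●■■
░○●·◆··■■
■■■■■■■■■
■■■■■■■■■
■■■■■■■■■
■■■■■■■■■

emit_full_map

○·○○●░░
○○○◇◇●░
●○·○●●░
○○·○○●░
○●■○●●●
●·○●●●●
░○●·◆··

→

○·○●●░■■■
○·○○●░■■■
●■○●●●■■■
·○●●●●■■■
○●·●◆·■■■
■■■■■■■■■
■■■■■■■■■
■■■■■■■■■
■■■■■■■■■

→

·○●●░■■■■
·○○●░■■■■
■○●●●■■■■
○●●●●■■■■
●·●·◆■■■■
■■■■■■■■■
■■■■■■■■■
■■■■■■■■■
■■■■■■■■■

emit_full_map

○·○○●░░
○○○◇◇●░
●○·○●●░
○○·○○●░
○●■○●●●
●·○●●●●
░○●·●·◆


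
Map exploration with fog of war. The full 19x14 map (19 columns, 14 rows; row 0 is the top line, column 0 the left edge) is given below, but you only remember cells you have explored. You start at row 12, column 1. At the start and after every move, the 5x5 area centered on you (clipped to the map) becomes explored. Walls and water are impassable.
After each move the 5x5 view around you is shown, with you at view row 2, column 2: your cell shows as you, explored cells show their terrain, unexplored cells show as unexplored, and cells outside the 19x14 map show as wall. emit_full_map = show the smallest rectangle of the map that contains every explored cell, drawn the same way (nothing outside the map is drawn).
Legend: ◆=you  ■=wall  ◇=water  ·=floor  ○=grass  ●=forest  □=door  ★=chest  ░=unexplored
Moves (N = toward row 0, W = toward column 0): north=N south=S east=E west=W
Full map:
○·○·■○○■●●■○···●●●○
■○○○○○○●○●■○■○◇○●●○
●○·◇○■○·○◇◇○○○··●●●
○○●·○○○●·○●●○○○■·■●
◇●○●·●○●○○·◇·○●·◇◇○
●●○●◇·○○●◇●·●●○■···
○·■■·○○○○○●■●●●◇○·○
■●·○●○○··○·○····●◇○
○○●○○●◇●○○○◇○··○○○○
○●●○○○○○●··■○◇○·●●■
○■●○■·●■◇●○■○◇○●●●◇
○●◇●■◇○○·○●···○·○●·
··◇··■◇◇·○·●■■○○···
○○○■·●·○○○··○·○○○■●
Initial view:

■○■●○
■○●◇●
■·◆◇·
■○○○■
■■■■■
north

■○●●○
■○■●○
■○◆◇●
■··◇·
■○○○■

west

■■○●●
■■○■●
■■◆●◇
■■··◇
■■○○○

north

■■○○●
■■○●●
■■◆■●
■■○●◇
■■··◇

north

■■■●·
■■○○●
■■◆●●
■■○■●
■■○●◇

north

■■○·■
■■■●·
■■◆○●
■■○●●
■■○■●

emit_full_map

○·■░
■●·░
◆○●░
○●●○
○■●○
○●◇●
··◇·
○○○■

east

■○·■■
■■●·○
■○◆●○
■○●●○
■○■●○

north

■●●○●
■○·■■
■■◆·○
■○○●○
■○●●○

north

■◇●○●
■●●○●
■○◆■■
■■●·○
■○○●○

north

■○○●·
■◇●○●
■●◆○●
■○·■■
■■●·○

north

■●○·◇
■○○●·
■◇◆○●
■●●○●
■○·■■

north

■■○○○
■●○·◇
■○◆●·
■◇●○●
■●●○●

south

■●○·◇
■○○●·
■◇◆○●
■●●○●
■○·■■

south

■○○●·
■◇●○●
■●◆○●
■○·■■
■■●·○

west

■■○○●
■■◇●○
■■◆●○
■■○·■
■■■●·

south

■■◇●○
■■●●○
■■◆·■
■■■●·
■■○○●

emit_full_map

■○○○
●○·◇
○○●·
◇●○●
●●○●
◆·■■
■●·○
○○●○
○●●○
○■●○
○●◇●
··◇·
○○○■

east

■◇●○●
■●●○●
■○◆■■
■■●·○
■○○●○

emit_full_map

■○○○
●○·◇
○○●·
◇●○●
●●○●
○◆■■
■●·○
○○●○
○●●○
○■●○
○●◇●
··◇·
○○○■


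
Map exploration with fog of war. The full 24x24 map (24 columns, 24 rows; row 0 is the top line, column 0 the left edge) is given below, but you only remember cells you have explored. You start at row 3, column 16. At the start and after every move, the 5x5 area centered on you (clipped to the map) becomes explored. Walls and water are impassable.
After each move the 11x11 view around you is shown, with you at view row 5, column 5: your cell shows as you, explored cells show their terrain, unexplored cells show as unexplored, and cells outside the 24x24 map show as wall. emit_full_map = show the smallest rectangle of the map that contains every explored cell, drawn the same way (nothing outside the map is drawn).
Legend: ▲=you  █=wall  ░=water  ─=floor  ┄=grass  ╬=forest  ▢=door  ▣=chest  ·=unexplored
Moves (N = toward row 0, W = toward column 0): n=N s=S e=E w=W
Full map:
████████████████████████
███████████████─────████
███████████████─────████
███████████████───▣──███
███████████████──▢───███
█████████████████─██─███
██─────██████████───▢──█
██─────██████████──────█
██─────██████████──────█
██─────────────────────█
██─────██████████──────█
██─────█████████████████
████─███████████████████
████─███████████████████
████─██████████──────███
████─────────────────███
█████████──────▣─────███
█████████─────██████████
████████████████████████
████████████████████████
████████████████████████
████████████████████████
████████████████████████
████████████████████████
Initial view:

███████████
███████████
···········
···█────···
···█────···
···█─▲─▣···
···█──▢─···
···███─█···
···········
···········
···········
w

███████████
███████████
···········
···██────··
···██────··
···██▲──▣··
···██──▢─··
···████─█··
···········
···········
···········

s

███████████
···········
···██────··
···██────··
···██───▣··
···██▲─▢─··
···████─█··
···████─···
···········
···········
···········

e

███████████
···········
··██────···
··██────···
··██───▣···
··██─▲▢─···
··████─█···
··████──···
···········
···········
···········

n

███████████
███████████
···········
··██────···
··██────···
··██─▲─▣···
··██──▢─···
··████─█···
··████──···
···········
···········

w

███████████
███████████
···········
···██────··
···██────··
···██▲──▣··
···██──▢─··
···████─█··
···████──··
···········
···········

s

███████████
···········
···██────··
···██────··
···██───▣··
···██▲─▢─··
···████─█··
···████──··
···········
···········
···········

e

███████████
···········
··██────···
··██────···
··██───▣···
··██─▲▢─···
··████─█···
··████──···
···········
···········
···········

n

███████████
███████████
···········
··██────···
··██────···
··██─▲─▣···
··██──▢─···
··████─█···
··████──···
···········
···········

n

███████████
███████████
███████████
···█████···
··██────···
··██─▲──···
··██───▣···
··██──▢─···
··████─█···
··████──···
···········

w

███████████
███████████
███████████
···██████··
···██────··
···██▲───··
···██───▣··
···██──▢─··
···████─█··
···████──··
···········

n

███████████
███████████
███████████
███████████
···██████··
···██▲───··
···██────··
···██───▣··
···██──▢─··
···████─█··
···████──··

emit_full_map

██████
██▲───
██────
██───▣
██──▢─
████─█
████──

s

███████████
███████████
███████████
···██████··
···██────··
···██▲───··
···██───▣··
···██──▢─··
···████─█··
···████──··
···········

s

███████████
███████████
···██████··
···██────··
···██────··
···██▲──▣··
···██──▢─··
···████─█··
···████──··
···········
···········

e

███████████
███████████
··██████···
··██────···
··██────···
··██─▲─▣···
··██──▢─···
··████─█···
··████──···
···········
···········

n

███████████
███████████
███████████
··██████···
··██────···
··██─▲──···
··██───▣···
··██──▢─···
··████─█···
··████──···
···········

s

███████████
███████████
··██████···
··██────···
··██────···
··██─▲─▣···
··██──▢─···
··████─█···
··████──···
···········
···········

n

███████████
███████████
███████████
··██████···
··██────···
··██─▲──···
··██───▣···
··██──▢─···
··████─█···
··████──···
···········

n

███████████
███████████
███████████
███████████
··██████···
··██─▲──···
··██────···
··██───▣···
··██──▢─···
··████─█···
··████──···

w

███████████
███████████
███████████
███████████
···██████··
···██▲───··
···██────··
···██───▣··
···██──▢─··
···████─█··
···████──··

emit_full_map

██████
██▲───
██────
██───▣
██──▢─
████─█
████──


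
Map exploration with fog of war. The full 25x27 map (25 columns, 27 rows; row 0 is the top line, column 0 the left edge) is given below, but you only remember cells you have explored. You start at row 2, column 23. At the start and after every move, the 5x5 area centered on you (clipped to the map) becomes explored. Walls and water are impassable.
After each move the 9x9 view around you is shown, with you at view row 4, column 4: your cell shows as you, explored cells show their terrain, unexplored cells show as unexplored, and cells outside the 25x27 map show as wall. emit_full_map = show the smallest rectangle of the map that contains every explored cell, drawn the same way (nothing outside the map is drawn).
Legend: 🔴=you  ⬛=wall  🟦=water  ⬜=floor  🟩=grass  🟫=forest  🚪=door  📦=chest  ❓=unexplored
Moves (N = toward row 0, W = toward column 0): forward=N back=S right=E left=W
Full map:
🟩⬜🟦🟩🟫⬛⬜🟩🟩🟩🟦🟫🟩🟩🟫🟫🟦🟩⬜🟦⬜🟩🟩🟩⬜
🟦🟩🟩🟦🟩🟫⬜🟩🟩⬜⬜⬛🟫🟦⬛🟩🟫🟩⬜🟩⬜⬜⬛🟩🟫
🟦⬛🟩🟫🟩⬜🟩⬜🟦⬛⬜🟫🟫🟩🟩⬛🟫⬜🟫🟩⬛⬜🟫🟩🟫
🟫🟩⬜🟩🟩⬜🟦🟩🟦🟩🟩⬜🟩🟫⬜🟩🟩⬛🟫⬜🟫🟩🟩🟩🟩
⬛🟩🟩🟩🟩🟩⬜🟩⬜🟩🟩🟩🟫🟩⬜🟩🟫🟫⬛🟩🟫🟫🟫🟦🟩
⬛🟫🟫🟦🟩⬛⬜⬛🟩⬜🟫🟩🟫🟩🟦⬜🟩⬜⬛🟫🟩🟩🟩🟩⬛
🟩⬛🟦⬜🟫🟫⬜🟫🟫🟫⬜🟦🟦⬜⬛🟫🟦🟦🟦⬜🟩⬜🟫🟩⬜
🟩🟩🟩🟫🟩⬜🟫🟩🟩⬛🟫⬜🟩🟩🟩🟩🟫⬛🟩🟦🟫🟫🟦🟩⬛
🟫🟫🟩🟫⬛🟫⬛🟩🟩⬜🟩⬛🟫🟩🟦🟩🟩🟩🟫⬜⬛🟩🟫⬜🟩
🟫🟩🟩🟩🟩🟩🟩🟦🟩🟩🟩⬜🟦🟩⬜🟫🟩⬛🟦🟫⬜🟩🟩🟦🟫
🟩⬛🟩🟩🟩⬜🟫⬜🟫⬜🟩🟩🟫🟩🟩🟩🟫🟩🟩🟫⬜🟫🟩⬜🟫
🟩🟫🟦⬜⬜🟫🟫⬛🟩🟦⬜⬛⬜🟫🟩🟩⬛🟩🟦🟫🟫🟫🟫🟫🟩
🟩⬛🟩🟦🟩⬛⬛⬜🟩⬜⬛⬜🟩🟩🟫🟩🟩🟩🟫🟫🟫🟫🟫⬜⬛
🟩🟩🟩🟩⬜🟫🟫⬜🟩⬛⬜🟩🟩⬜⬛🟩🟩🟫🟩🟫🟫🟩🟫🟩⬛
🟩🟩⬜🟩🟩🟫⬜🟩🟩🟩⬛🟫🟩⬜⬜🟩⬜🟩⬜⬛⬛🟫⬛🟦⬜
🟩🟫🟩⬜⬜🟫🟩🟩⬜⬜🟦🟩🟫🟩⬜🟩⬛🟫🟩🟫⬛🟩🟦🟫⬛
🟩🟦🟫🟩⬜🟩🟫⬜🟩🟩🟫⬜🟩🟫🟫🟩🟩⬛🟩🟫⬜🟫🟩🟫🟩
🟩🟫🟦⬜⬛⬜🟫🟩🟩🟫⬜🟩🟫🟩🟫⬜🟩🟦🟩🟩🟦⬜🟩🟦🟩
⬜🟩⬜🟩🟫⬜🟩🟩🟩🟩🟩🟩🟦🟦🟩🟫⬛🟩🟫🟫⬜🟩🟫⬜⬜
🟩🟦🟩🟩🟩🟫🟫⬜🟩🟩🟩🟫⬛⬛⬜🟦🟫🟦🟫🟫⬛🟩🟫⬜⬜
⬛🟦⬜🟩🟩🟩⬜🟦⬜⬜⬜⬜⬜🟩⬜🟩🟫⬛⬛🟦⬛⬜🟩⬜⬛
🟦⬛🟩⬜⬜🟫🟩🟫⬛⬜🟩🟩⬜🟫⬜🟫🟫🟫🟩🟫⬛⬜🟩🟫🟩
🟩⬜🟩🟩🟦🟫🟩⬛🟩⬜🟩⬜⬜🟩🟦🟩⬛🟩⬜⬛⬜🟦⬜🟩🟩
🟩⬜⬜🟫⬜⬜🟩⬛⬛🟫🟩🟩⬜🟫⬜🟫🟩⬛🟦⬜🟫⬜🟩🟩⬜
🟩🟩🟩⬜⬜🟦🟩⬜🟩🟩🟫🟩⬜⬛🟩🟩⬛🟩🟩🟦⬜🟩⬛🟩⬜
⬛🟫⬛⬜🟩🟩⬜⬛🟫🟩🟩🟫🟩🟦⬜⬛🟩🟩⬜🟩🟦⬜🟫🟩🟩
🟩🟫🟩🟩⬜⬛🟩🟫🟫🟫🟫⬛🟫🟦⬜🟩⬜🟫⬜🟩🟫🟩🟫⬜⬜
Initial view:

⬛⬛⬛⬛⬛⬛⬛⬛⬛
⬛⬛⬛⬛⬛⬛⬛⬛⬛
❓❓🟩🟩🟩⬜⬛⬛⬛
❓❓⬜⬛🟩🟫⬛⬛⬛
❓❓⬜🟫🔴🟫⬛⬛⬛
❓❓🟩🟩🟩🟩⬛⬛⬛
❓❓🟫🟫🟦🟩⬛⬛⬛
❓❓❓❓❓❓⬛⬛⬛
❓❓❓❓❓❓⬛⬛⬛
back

⬛⬛⬛⬛⬛⬛⬛⬛⬛
❓❓🟩🟩🟩⬜⬛⬛⬛
❓❓⬜⬛🟩🟫⬛⬛⬛
❓❓⬜🟫🟩🟫⬛⬛⬛
❓❓🟩🟩🔴🟩⬛⬛⬛
❓❓🟫🟫🟦🟩⬛⬛⬛
❓❓🟩🟩🟩⬛⬛⬛⬛
❓❓❓❓❓❓⬛⬛⬛
❓❓❓❓❓❓⬛⬛⬛

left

⬛⬛⬛⬛⬛⬛⬛⬛⬛
❓❓❓🟩🟩🟩⬜⬛⬛
❓❓⬜⬜⬛🟩🟫⬛⬛
❓❓⬛⬜🟫🟩🟫⬛⬛
❓❓🟫🟩🔴🟩🟩⬛⬛
❓❓🟫🟫🟫🟦🟩⬛⬛
❓❓🟩🟩🟩🟩⬛⬛⬛
❓❓❓❓❓❓❓⬛⬛
❓❓❓❓❓❓❓⬛⬛

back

❓❓❓🟩🟩🟩⬜⬛⬛
❓❓⬜⬜⬛🟩🟫⬛⬛
❓❓⬛⬜🟫🟩🟫⬛⬛
❓❓🟫🟩🟩🟩🟩⬛⬛
❓❓🟫🟫🔴🟦🟩⬛⬛
❓❓🟩🟩🟩🟩⬛⬛⬛
❓❓🟩⬜🟫🟩⬜⬛⬛
❓❓❓❓❓❓❓⬛⬛
❓❓❓❓❓❓❓⬛⬛

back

❓❓⬜⬜⬛🟩🟫⬛⬛
❓❓⬛⬜🟫🟩🟫⬛⬛
❓❓🟫🟩🟩🟩🟩⬛⬛
❓❓🟫🟫🟫🟦🟩⬛⬛
❓❓🟩🟩🔴🟩⬛⬛⬛
❓❓🟩⬜🟫🟩⬜⬛⬛
❓❓🟫🟫🟦🟩⬛⬛⬛
❓❓❓❓❓❓❓⬛⬛
❓❓❓❓❓❓❓⬛⬛

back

❓❓⬛⬜🟫🟩🟫⬛⬛
❓❓🟫🟩🟩🟩🟩⬛⬛
❓❓🟫🟫🟫🟦🟩⬛⬛
❓❓🟩🟩🟩🟩⬛⬛⬛
❓❓🟩⬜🔴🟩⬜⬛⬛
❓❓🟫🟫🟦🟩⬛⬛⬛
❓❓⬛🟩🟫⬜🟩⬛⬛
❓❓❓❓❓❓❓⬛⬛
❓❓❓❓❓❓❓⬛⬛

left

❓❓❓⬛⬜🟫🟩🟫⬛
❓❓❓🟫🟩🟩🟩🟩⬛
❓❓🟩🟫🟫🟫🟦🟩⬛
❓❓🟫🟩🟩🟩🟩⬛⬛
❓❓⬜🟩🔴🟫🟩⬜⬛
❓❓🟦🟫🟫🟦🟩⬛⬛
❓❓⬜⬛🟩🟫⬜🟩⬛
❓❓❓❓❓❓❓❓⬛
❓❓❓❓❓❓❓❓⬛

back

❓❓❓🟫🟩🟩🟩🟩⬛
❓❓🟩🟫🟫🟫🟦🟩⬛
❓❓🟫🟩🟩🟩🟩⬛⬛
❓❓⬜🟩⬜🟫🟩⬜⬛
❓❓🟦🟫🔴🟦🟩⬛⬛
❓❓⬜⬛🟩🟫⬜🟩⬛
❓❓🟫⬜🟩🟩🟦❓⬛
❓❓❓❓❓❓❓❓⬛
❓❓❓❓❓❓❓❓⬛

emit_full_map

❓❓🟩🟩🟩⬜
❓⬜⬜⬛🟩🟫
❓⬛⬜🟫🟩🟫
❓🟫🟩🟩🟩🟩
🟩🟫🟫🟫🟦🟩
🟫🟩🟩🟩🟩⬛
⬜🟩⬜🟫🟩⬜
🟦🟫🔴🟦🟩⬛
⬜⬛🟩🟫⬜🟩
🟫⬜🟩🟩🟦❓

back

❓❓🟩🟫🟫🟫🟦🟩⬛
❓❓🟫🟩🟩🟩🟩⬛⬛
❓❓⬜🟩⬜🟫🟩⬜⬛
❓❓🟦🟫🟫🟦🟩⬛⬛
❓❓⬜⬛🔴🟫⬜🟩⬛
❓❓🟫⬜🟩🟩🟦❓⬛
❓❓🟫⬜🟫🟩⬜❓⬛
❓❓❓❓❓❓❓❓⬛
❓❓❓❓❓❓❓❓⬛

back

❓❓🟫🟩🟩🟩🟩⬛⬛
❓❓⬜🟩⬜🟫🟩⬜⬛
❓❓🟦🟫🟫🟦🟩⬛⬛
❓❓⬜⬛🟩🟫⬜🟩⬛
❓❓🟫⬜🔴🟩🟦❓⬛
❓❓🟫⬜🟫🟩⬜❓⬛
❓❓🟫🟫🟫🟫🟫❓⬛
❓❓❓❓❓❓❓❓⬛
❓❓❓❓❓❓❓❓⬛

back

❓❓⬜🟩⬜🟫🟩⬜⬛
❓❓🟦🟫🟫🟦🟩⬛⬛
❓❓⬜⬛🟩🟫⬜🟩⬛
❓❓🟫⬜🟩🟩🟦❓⬛
❓❓🟫⬜🔴🟩⬜❓⬛
❓❓🟫🟫🟫🟫🟫❓⬛
❓❓🟫🟫🟫🟫⬜❓⬛
❓❓❓❓❓❓❓❓⬛
❓❓❓❓❓❓❓❓⬛

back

❓❓🟦🟫🟫🟦🟩⬛⬛
❓❓⬜⬛🟩🟫⬜🟩⬛
❓❓🟫⬜🟩🟩🟦❓⬛
❓❓🟫⬜🟫🟩⬜❓⬛
❓❓🟫🟫🔴🟫🟫❓⬛
❓❓🟫🟫🟫🟫⬜❓⬛
❓❓🟫🟫🟩🟫🟩❓⬛
❓❓❓❓❓❓❓❓⬛
❓❓❓❓❓❓❓❓⬛

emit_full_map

❓❓🟩🟩🟩⬜
❓⬜⬜⬛🟩🟫
❓⬛⬜🟫🟩🟫
❓🟫🟩🟩🟩🟩
🟩🟫🟫🟫🟦🟩
🟫🟩🟩🟩🟩⬛
⬜🟩⬜🟫🟩⬜
🟦🟫🟫🟦🟩⬛
⬜⬛🟩🟫⬜🟩
🟫⬜🟩🟩🟦❓
🟫⬜🟫🟩⬜❓
🟫🟫🔴🟫🟫❓
🟫🟫🟫🟫⬜❓
🟫🟫🟩🟫🟩❓

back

❓❓⬜⬛🟩🟫⬜🟩⬛
❓❓🟫⬜🟩🟩🟦❓⬛
❓❓🟫⬜🟫🟩⬜❓⬛
❓❓🟫🟫🟫🟫🟫❓⬛
❓❓🟫🟫🔴🟫⬜❓⬛
❓❓🟫🟫🟩🟫🟩❓⬛
❓❓⬛⬛🟫⬛🟦❓⬛
❓❓❓❓❓❓❓❓⬛
❓❓❓❓❓❓❓❓⬛

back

❓❓🟫⬜🟩🟩🟦❓⬛
❓❓🟫⬜🟫🟩⬜❓⬛
❓❓🟫🟫🟫🟫🟫❓⬛
❓❓🟫🟫🟫🟫⬜❓⬛
❓❓🟫🟫🔴🟫🟩❓⬛
❓❓⬛⬛🟫⬛🟦❓⬛
❓❓🟫⬛🟩🟦🟫❓⬛
❓❓❓❓❓❓❓❓⬛
❓❓❓❓❓❓❓❓⬛

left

❓❓❓🟫⬜🟩🟩🟦❓
❓❓❓🟫⬜🟫🟩⬜❓
❓❓🟦🟫🟫🟫🟫🟫❓
❓❓🟫🟫🟫🟫🟫⬜❓
❓❓🟩🟫🔴🟩🟫🟩❓
❓❓⬜⬛⬛🟫⬛🟦❓
❓❓🟩🟫⬛🟩🟦🟫❓
❓❓❓❓❓❓❓❓❓
❓❓❓❓❓❓❓❓❓

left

❓❓❓❓🟫⬜🟩🟩🟦
❓❓❓❓🟫⬜🟫🟩⬜
❓❓🟩🟦🟫🟫🟫🟫🟫
❓❓🟩🟫🟫🟫🟫🟫⬜
❓❓🟫🟩🔴🟫🟩🟫🟩
❓❓🟩⬜⬛⬛🟫⬛🟦
❓❓🟫🟩🟫⬛🟩🟦🟫
❓❓❓❓❓❓❓❓❓
❓❓❓❓❓❓❓❓❓

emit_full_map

❓❓❓❓🟩🟩🟩⬜
❓❓❓⬜⬜⬛🟩🟫
❓❓❓⬛⬜🟫🟩🟫
❓❓❓🟫🟩🟩🟩🟩
❓❓🟩🟫🟫🟫🟦🟩
❓❓🟫🟩🟩🟩🟩⬛
❓❓⬜🟩⬜🟫🟩⬜
❓❓🟦🟫🟫🟦🟩⬛
❓❓⬜⬛🟩🟫⬜🟩
❓❓🟫⬜🟩🟩🟦❓
❓❓🟫⬜🟫🟩⬜❓
🟩🟦🟫🟫🟫🟫🟫❓
🟩🟫🟫🟫🟫🟫⬜❓
🟫🟩🔴🟫🟩🟫🟩❓
🟩⬜⬛⬛🟫⬛🟦❓
🟫🟩🟫⬛🟩🟦🟫❓

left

❓❓❓❓❓🟫⬜🟩🟩
❓❓❓❓❓🟫⬜🟫🟩
❓❓⬛🟩🟦🟫🟫🟫🟫
❓❓🟩🟩🟫🟫🟫🟫🟫
❓❓🟩🟫🔴🟫🟫🟩🟫
❓❓⬜🟩⬜⬛⬛🟫⬛
❓❓⬛🟫🟩🟫⬛🟩🟦
❓❓❓❓❓❓❓❓❓
❓❓❓❓❓❓❓❓❓

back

❓❓❓❓❓🟫⬜🟫🟩
❓❓⬛🟩🟦🟫🟫🟫🟫
❓❓🟩🟩🟫🟫🟫🟫🟫
❓❓🟩🟫🟩🟫🟫🟩🟫
❓❓⬜🟩🔴⬛⬛🟫⬛
❓❓⬛🟫🟩🟫⬛🟩🟦
❓❓🟩⬛🟩🟫⬜❓❓
❓❓❓❓❓❓❓❓❓
❓❓❓❓❓❓❓❓❓

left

❓❓❓❓❓❓🟫⬜🟫
❓❓❓⬛🟩🟦🟫🟫🟫
❓❓🟩🟩🟩🟫🟫🟫🟫
❓❓🟩🟩🟫🟩🟫🟫🟩
❓❓🟩⬜🔴⬜⬛⬛🟫
❓❓🟩⬛🟫🟩🟫⬛🟩
❓❓🟩🟩⬛🟩🟫⬜❓
❓❓❓❓❓❓❓❓❓
❓❓❓❓❓❓❓❓❓

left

❓❓❓❓❓❓❓🟫⬜
❓❓❓❓⬛🟩🟦🟫🟫
❓❓🟫🟩🟩🟩🟫🟫🟫
❓❓⬛🟩🟩🟫🟩🟫🟫
❓❓⬜🟩🔴🟩⬜⬛⬛
❓❓⬜🟩⬛🟫🟩🟫⬛
❓❓🟫🟩🟩⬛🟩🟫⬜
❓❓❓❓❓❓❓❓❓
❓❓❓❓❓❓❓❓❓

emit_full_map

❓❓❓❓❓❓❓🟩🟩🟩⬜
❓❓❓❓❓❓⬜⬜⬛🟩🟫
❓❓❓❓❓❓⬛⬜🟫🟩🟫
❓❓❓❓❓❓🟫🟩🟩🟩🟩
❓❓❓❓❓🟩🟫🟫🟫🟦🟩
❓❓❓❓❓🟫🟩🟩🟩🟩⬛
❓❓❓❓❓⬜🟩⬜🟫🟩⬜
❓❓❓❓❓🟦🟫🟫🟦🟩⬛
❓❓❓❓❓⬜⬛🟩🟫⬜🟩
❓❓❓❓❓🟫⬜🟩🟩🟦❓
❓❓❓❓❓🟫⬜🟫🟩⬜❓
❓❓⬛🟩🟦🟫🟫🟫🟫🟫❓
🟫🟩🟩🟩🟫🟫🟫🟫🟫⬜❓
⬛🟩🟩🟫🟩🟫🟫🟩🟫🟩❓
⬜🟩🔴🟩⬜⬛⬛🟫⬛🟦❓
⬜🟩⬛🟫🟩🟫⬛🟩🟦🟫❓
🟫🟩🟩⬛🟩🟫⬜❓❓❓❓

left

❓❓❓❓❓❓❓❓🟫
❓❓❓❓❓⬛🟩🟦🟫
❓❓🟩🟫🟩🟩🟩🟫🟫
❓❓⬜⬛🟩🟩🟫🟩🟫
❓❓⬜⬜🔴⬜🟩⬜⬛
❓❓🟩⬜🟩⬛🟫🟩🟫
❓❓🟫🟫🟩🟩⬛🟩🟫
❓❓❓❓❓❓❓❓❓
❓❓❓❓❓❓❓❓❓

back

❓❓❓❓❓⬛🟩🟦🟫
❓❓🟩🟫🟩🟩🟩🟫🟫
❓❓⬜⬛🟩🟩🟫🟩🟫
❓❓⬜⬜🟩⬜🟩⬜⬛
❓❓🟩⬜🔴⬛🟫🟩🟫
❓❓🟫🟫🟩🟩⬛🟩🟫
❓❓🟩🟫⬜🟩🟦❓❓
❓❓❓❓❓❓❓❓❓
❓❓❓❓❓❓❓❓❓

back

❓❓🟩🟫🟩🟩🟩🟫🟫
❓❓⬜⬛🟩🟩🟫🟩🟫
❓❓⬜⬜🟩⬜🟩⬜⬛
❓❓🟩⬜🟩⬛🟫🟩🟫
❓❓🟫🟫🔴🟩⬛🟩🟫
❓❓🟩🟫⬜🟩🟦❓❓
❓❓🟦🟩🟫⬛🟩❓❓
❓❓❓❓❓❓❓❓❓
❓❓❓❓❓❓❓❓❓

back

❓❓⬜⬛🟩🟩🟫🟩🟫
❓❓⬜⬜🟩⬜🟩⬜⬛
❓❓🟩⬜🟩⬛🟫🟩🟫
❓❓🟫🟫🟩🟩⬛🟩🟫
❓❓🟩🟫🔴🟩🟦❓❓
❓❓🟦🟩🟫⬛🟩❓❓
❓❓⬛⬜🟦🟫🟦❓❓
❓❓❓❓❓❓❓❓❓
❓❓❓❓❓❓❓❓❓

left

❓❓❓⬜⬛🟩🟩🟫🟩
❓❓❓⬜⬜🟩⬜🟩⬜
❓❓🟫🟩⬜🟩⬛🟫🟩
❓❓🟩🟫🟫🟩🟩⬛🟩
❓❓🟫🟩🔴⬜🟩🟦❓
❓❓🟦🟦🟩🟫⬛🟩❓
❓❓⬛⬛⬜🟦🟫🟦❓
❓❓❓❓❓❓❓❓❓
❓❓❓❓❓❓❓❓❓

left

❓❓❓❓⬜⬛🟩🟩🟫
❓❓❓❓⬜⬜🟩⬜🟩
❓❓🟩🟫🟩⬜🟩⬛🟫
❓❓⬜🟩🟫🟫🟩🟩⬛
❓❓🟩🟫🔴🟫⬜🟩🟦
❓❓🟩🟦🟦🟩🟫⬛🟩
❓❓🟫⬛⬛⬜🟦🟫🟦
❓❓❓❓❓❓❓❓❓
❓❓❓❓❓❓❓❓❓

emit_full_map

❓❓❓❓❓❓❓❓❓❓🟩🟩🟩⬜
❓❓❓❓❓❓❓❓❓⬜⬜⬛🟩🟫
❓❓❓❓❓❓❓❓❓⬛⬜🟫🟩🟫
❓❓❓❓❓❓❓❓❓🟫🟩🟩🟩🟩
❓❓❓❓❓❓❓❓🟩🟫🟫🟫🟦🟩
❓❓❓❓❓❓❓❓🟫🟩🟩🟩🟩⬛
❓❓❓❓❓❓❓❓⬜🟩⬜🟫🟩⬜
❓❓❓❓❓❓❓❓🟦🟫🟫🟦🟩⬛
❓❓❓❓❓❓❓❓⬜⬛🟩🟫⬜🟩
❓❓❓❓❓❓❓❓🟫⬜🟩🟩🟦❓
❓❓❓❓❓❓❓❓🟫⬜🟫🟩⬜❓
❓❓❓❓❓⬛🟩🟦🟫🟫🟫🟫🟫❓
❓❓🟩🟫🟩🟩🟩🟫🟫🟫🟫🟫⬜❓
❓❓⬜⬛🟩🟩🟫🟩🟫🟫🟩🟫🟩❓
❓❓⬜⬜🟩⬜🟩⬜⬛⬛🟫⬛🟦❓
🟩🟫🟩⬜🟩⬛🟫🟩🟫⬛🟩🟦🟫❓
⬜🟩🟫🟫🟩🟩⬛🟩🟫⬜❓❓❓❓
🟩🟫🔴🟫⬜🟩🟦❓❓❓❓❓❓❓
🟩🟦🟦🟩🟫⬛🟩❓❓❓❓❓❓❓
🟫⬛⬛⬜🟦🟫🟦❓❓❓❓❓❓❓

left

❓❓❓❓❓⬜⬛🟩🟩
❓❓❓❓❓⬜⬜🟩⬜
❓❓🟦🟩🟫🟩⬜🟩⬛
❓❓🟫⬜🟩🟫🟫🟩🟩
❓❓⬜🟩🔴🟩🟫⬜🟩
❓❓🟩🟩🟦🟦🟩🟫⬛
❓❓🟩🟫⬛⬛⬜🟦🟫
❓❓❓❓❓❓❓❓❓
❓❓❓❓❓❓❓❓❓

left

❓❓❓❓❓❓⬜⬛🟩
❓❓❓❓❓❓⬜⬜🟩
❓❓⬜🟦🟩🟫🟩⬜🟩
❓❓🟩🟫⬜🟩🟫🟫🟩
❓❓🟫⬜🔴🟫🟩🟫⬜
❓❓🟩🟩🟩🟦🟦🟩🟫
❓❓🟩🟩🟫⬛⬛⬜🟦
❓❓❓❓❓❓❓❓❓
❓❓❓❓❓❓❓❓❓

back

❓❓❓❓❓❓⬜⬜🟩
❓❓⬜🟦🟩🟫🟩⬜🟩
❓❓🟩🟫⬜🟩🟫🟫🟩
❓❓🟫⬜🟩🟫🟩🟫⬜
❓❓🟩🟩🔴🟦🟦🟩🟫
❓❓🟩🟩🟫⬛⬛⬜🟦
❓❓⬜⬜⬜⬜🟩❓❓
❓❓❓❓❓❓❓❓❓
❓❓❓❓❓❓❓❓❓

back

❓❓⬜🟦🟩🟫🟩⬜🟩
❓❓🟩🟫⬜🟩🟫🟫🟩
❓❓🟫⬜🟩🟫🟩🟫⬜
❓❓🟩🟩🟩🟦🟦🟩🟫
❓❓🟩🟩🔴⬛⬛⬜🟦
❓❓⬜⬜⬜⬜🟩❓❓
❓❓⬜🟩🟩⬜🟫❓❓
❓❓❓❓❓❓❓❓❓
❓❓❓❓❓❓❓❓❓

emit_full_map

❓❓❓❓❓❓❓❓❓❓❓❓🟩🟩🟩⬜
❓❓❓❓❓❓❓❓❓❓❓⬜⬜⬛🟩🟫
❓❓❓❓❓❓❓❓❓❓❓⬛⬜🟫🟩🟫
❓❓❓❓❓❓❓❓❓❓❓🟫🟩🟩🟩🟩
❓❓❓❓❓❓❓❓❓❓🟩🟫🟫🟫🟦🟩
❓❓❓❓❓❓❓❓❓❓🟫🟩🟩🟩🟩⬛
❓❓❓❓❓❓❓❓❓❓⬜🟩⬜🟫🟩⬜
❓❓❓❓❓❓❓❓❓❓🟦🟫🟫🟦🟩⬛
❓❓❓❓❓❓❓❓❓❓⬜⬛🟩🟫⬜🟩
❓❓❓❓❓❓❓❓❓❓🟫⬜🟩🟩🟦❓
❓❓❓❓❓❓❓❓❓❓🟫⬜🟫🟩⬜❓
❓❓❓❓❓❓❓⬛🟩🟦🟫🟫🟫🟫🟫❓
❓❓❓❓🟩🟫🟩🟩🟩🟫🟫🟫🟫🟫⬜❓
❓❓❓❓⬜⬛🟩🟩🟫🟩🟫🟫🟩🟫🟩❓
❓❓❓❓⬜⬜🟩⬜🟩⬜⬛⬛🟫⬛🟦❓
⬜🟦🟩🟫🟩⬜🟩⬛🟫🟩🟫⬛🟩🟦🟫❓
🟩🟫⬜🟩🟫🟫🟩🟩⬛🟩🟫⬜❓❓❓❓
🟫⬜🟩🟫🟩🟫⬜🟩🟦❓❓❓❓❓❓❓
🟩🟩🟩🟦🟦🟩🟫⬛🟩❓❓❓❓❓❓❓
🟩🟩🔴⬛⬛⬜🟦🟫🟦❓❓❓❓❓❓❓
⬜⬜⬜⬜🟩❓❓❓❓❓❓❓❓❓❓❓
⬜🟩🟩⬜🟫❓❓❓❓❓❓❓❓❓❓❓

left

❓❓❓⬜🟦🟩🟫🟩⬜
❓❓❓🟩🟫⬜🟩🟫🟫
❓❓🟩🟫⬜🟩🟫🟩🟫
❓❓🟩🟩🟩🟩🟦🟦🟩
❓❓🟩🟩🔴🟫⬛⬛⬜
❓❓⬜⬜⬜⬜⬜🟩❓
❓❓⬛⬜🟩🟩⬜🟫❓
❓❓❓❓❓❓❓❓❓
❓❓❓❓❓❓❓❓❓

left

❓❓❓❓⬜🟦🟩🟫🟩
❓❓❓❓🟩🟫⬜🟩🟫
❓❓🟩🟩🟫⬜🟩🟫🟩
❓❓🟩🟩🟩🟩🟩🟦🟦
❓❓⬜🟩🔴🟩🟫⬛⬛
❓❓🟦⬜⬜⬜⬜⬜🟩
❓❓🟫⬛⬜🟩🟩⬜🟫
❓❓❓❓❓❓❓❓❓
❓❓❓❓❓❓❓❓❓

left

❓❓❓❓❓⬜🟦🟩🟫
❓❓❓❓❓🟩🟫⬜🟩
❓❓🟫🟩🟩🟫⬜🟩🟫
❓❓🟩🟩🟩🟩🟩🟩🟦
❓❓🟫⬜🔴🟩🟩🟫⬛
❓❓⬜🟦⬜⬜⬜⬜⬜
❓❓🟩🟫⬛⬜🟩🟩⬜
❓❓❓❓❓❓❓❓❓
❓❓❓❓❓❓❓❓❓

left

❓❓❓❓❓❓⬜🟦🟩
❓❓❓❓❓❓🟩🟫⬜
❓❓⬜🟫🟩🟩🟫⬜🟩
❓❓⬜🟩🟩🟩🟩🟩🟩
❓❓🟫🟫🔴🟩🟩🟩🟫
❓❓🟩⬜🟦⬜⬜⬜⬜
❓❓🟫🟩🟫⬛⬜🟩🟩
❓❓❓❓❓❓❓❓❓
❓❓❓❓❓❓❓❓❓

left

❓❓❓❓❓❓❓⬜🟦
❓❓❓❓❓❓❓🟩🟫
❓❓⬛⬜🟫🟩🟩🟫⬜
❓❓🟫⬜🟩🟩🟩🟩🟩
❓❓🟩🟫🔴⬜🟩🟩🟩
❓❓🟩🟩⬜🟦⬜⬜⬜
❓❓⬜🟫🟩🟫⬛⬜🟩
❓❓❓❓❓❓❓❓❓
❓❓❓❓❓❓❓❓❓

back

❓❓❓❓❓❓❓🟩🟫
❓❓⬛⬜🟫🟩🟩🟫⬜
❓❓🟫⬜🟩🟩🟩🟩🟩
❓❓🟩🟫🟫⬜🟩🟩🟩
❓❓🟩🟩🔴🟦⬜⬜⬜
❓❓⬜🟫🟩🟫⬛⬜🟩
❓❓🟦🟫🟩⬛🟩❓❓
❓❓❓❓❓❓❓❓❓
❓❓❓❓❓❓❓❓❓

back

❓❓⬛⬜🟫🟩🟩🟫⬜
❓❓🟫⬜🟩🟩🟩🟩🟩
❓❓🟩🟫🟫⬜🟩🟩🟩
❓❓🟩🟩⬜🟦⬜⬜⬜
❓❓⬜🟫🔴🟫⬛⬜🟩
❓❓🟦🟫🟩⬛🟩❓❓
❓❓⬜⬜🟩⬛⬛❓❓
❓❓❓❓❓❓❓❓❓
❓❓❓❓❓❓❓❓❓

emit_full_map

❓❓❓❓❓❓❓❓❓❓❓❓❓❓❓❓❓🟩🟩🟩⬜
❓❓❓❓❓❓❓❓❓❓❓❓❓❓❓❓⬜⬜⬛🟩🟫
❓❓❓❓❓❓❓❓❓❓❓❓❓❓❓❓⬛⬜🟫🟩🟫
❓❓❓❓❓❓❓❓❓❓❓❓❓❓❓❓🟫🟩🟩🟩🟩
❓❓❓❓❓❓❓❓❓❓❓❓❓❓❓🟩🟫🟫🟫🟦🟩
❓❓❓❓❓❓❓❓❓❓❓❓❓❓❓🟫🟩🟩🟩🟩⬛
❓❓❓❓❓❓❓❓❓❓❓❓❓❓❓⬜🟩⬜🟫🟩⬜
❓❓❓❓❓❓❓❓❓❓❓❓❓❓❓🟦🟫🟫🟦🟩⬛
❓❓❓❓❓❓❓❓❓❓❓❓❓❓❓⬜⬛🟩🟫⬜🟩
❓❓❓❓❓❓❓❓❓❓❓❓❓❓❓🟫⬜🟩🟩🟦❓
❓❓❓❓❓❓❓❓❓❓❓❓❓❓❓🟫⬜🟫🟩⬜❓
❓❓❓❓❓❓❓❓❓❓❓❓⬛🟩🟦🟫🟫🟫🟫🟫❓
❓❓❓❓❓❓❓❓❓🟩🟫🟩🟩🟩🟫🟫🟫🟫🟫⬜❓
❓❓❓❓❓❓❓❓❓⬜⬛🟩🟩🟫🟩🟫🟫🟩🟫🟩❓
❓❓❓❓❓❓❓❓❓⬜⬜🟩⬜🟩⬜⬛⬛🟫⬛🟦❓
❓❓❓❓❓⬜🟦🟩🟫🟩⬜🟩⬛🟫🟩🟫⬛🟩🟦🟫❓
❓❓❓❓❓🟩🟫⬜🟩🟫🟫🟩🟩⬛🟩🟫⬜❓❓❓❓
⬛⬜🟫🟩🟩🟫⬜🟩🟫🟩🟫⬜🟩🟦❓❓❓❓❓❓❓
🟫⬜🟩🟩🟩🟩🟩🟩🟦🟦🟩🟫⬛🟩❓❓❓❓❓❓❓
🟩🟫🟫⬜🟩🟩🟩🟫⬛⬛⬜🟦🟫🟦❓❓❓❓❓❓❓
🟩🟩⬜🟦⬜⬜⬜⬜⬜🟩❓❓❓❓❓❓❓❓❓❓❓
⬜🟫🔴🟫⬛⬜🟩🟩⬜🟫❓❓❓❓❓❓❓❓❓❓❓
🟦🟫🟩⬛🟩❓❓❓❓❓❓❓❓❓❓❓❓❓❓❓❓
⬜⬜🟩⬛⬛❓❓❓❓❓❓❓❓❓❓❓❓❓❓❓❓
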